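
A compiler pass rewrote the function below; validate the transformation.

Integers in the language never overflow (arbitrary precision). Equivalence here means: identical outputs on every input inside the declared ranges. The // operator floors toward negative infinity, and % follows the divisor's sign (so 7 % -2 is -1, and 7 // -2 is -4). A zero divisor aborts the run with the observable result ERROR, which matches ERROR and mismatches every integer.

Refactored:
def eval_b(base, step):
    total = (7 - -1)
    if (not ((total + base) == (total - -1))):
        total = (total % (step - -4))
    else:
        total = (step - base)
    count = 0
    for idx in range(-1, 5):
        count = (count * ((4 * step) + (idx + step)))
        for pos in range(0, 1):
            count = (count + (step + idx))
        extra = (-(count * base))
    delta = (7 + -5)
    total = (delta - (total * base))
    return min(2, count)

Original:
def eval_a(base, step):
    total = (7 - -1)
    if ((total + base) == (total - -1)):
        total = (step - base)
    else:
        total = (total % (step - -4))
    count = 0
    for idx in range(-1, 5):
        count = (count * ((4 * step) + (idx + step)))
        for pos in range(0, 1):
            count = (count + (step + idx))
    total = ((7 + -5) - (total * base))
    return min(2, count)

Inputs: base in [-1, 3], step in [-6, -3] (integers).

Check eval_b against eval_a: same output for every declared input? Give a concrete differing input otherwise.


Side by side, the visible changes include: boolean connective usage differs, plus statement counts differ, plus arithmetic usage differs, plus local variable names differ.
One worked example (base=2, step=-6) — eval_a: total becomes 8; next ((total + base) == (total - -1)) evaluates to false; next total becomes 0; next count becomes 0; next at idx=-1:; next count becomes 0; next at pos=0:; next count becomes -7; next at idx=0:; next count becomes 210; next at pos=0:; next count becomes 204; next at idx=1:; next count becomes -5916; next at pos=0:; next count becomes -5921; next at idx=2:; next count becomes 165788; next at pos=0:; next count becomes 165784; next at idx=3:; next count becomes -4476168; next at pos=0:; next count becomes -4476171; next at idx=4:; next count becomes 116380446; next at pos=0:; next count becomes 116380444; next total becomes 2; next final value 2; eval_b: total becomes 8; next (not ((total + base) == (total - -1))) evaluates to true; next total becomes 0; next count becomes 0; next at idx=-1:; next count becomes 0; next at pos=0:; next count becomes -7; next extra becomes 14; next at idx=0:; next count becomes 210; next at pos=0:; next count becomes 204; next extra becomes -408; next at idx=1:; next count becomes -5916; next at pos=0:; next count becomes -5921; next extra becomes 11842; next at idx=2:; next count becomes 165788; next at pos=0:; next count becomes 165784; next extra becomes -331568; next at idx=3:; next count becomes -4476168; next at pos=0:; next count becomes -4476171; next extra becomes 8952342; next at idx=4:; next count becomes 116380446; next at pos=0:; next count becomes 116380444; next extra becomes -232760888; next delta becomes 2; next total becomes 2; next final value 2; agreement on 2.
Sweeping the whole domain (20 inputs) finds no disagreement.
verdict: equivalent


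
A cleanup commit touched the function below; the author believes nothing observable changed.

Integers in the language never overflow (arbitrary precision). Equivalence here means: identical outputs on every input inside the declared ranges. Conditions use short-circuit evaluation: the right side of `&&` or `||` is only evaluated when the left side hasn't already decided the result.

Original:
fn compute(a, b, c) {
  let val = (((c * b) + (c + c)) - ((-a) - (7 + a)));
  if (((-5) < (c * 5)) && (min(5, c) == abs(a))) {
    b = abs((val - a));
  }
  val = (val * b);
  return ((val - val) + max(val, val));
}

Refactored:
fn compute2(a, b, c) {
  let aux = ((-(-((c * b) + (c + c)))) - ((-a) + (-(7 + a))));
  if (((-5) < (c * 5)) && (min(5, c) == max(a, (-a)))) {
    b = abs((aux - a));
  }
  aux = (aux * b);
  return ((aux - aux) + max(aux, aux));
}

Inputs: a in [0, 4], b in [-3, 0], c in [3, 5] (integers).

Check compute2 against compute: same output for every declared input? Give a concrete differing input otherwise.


Changes here: arithmetic usage differs, local variable names differ, min/max/abs usage differs; the full 60-point sweep finds no disagreement.
verdict: equivalent


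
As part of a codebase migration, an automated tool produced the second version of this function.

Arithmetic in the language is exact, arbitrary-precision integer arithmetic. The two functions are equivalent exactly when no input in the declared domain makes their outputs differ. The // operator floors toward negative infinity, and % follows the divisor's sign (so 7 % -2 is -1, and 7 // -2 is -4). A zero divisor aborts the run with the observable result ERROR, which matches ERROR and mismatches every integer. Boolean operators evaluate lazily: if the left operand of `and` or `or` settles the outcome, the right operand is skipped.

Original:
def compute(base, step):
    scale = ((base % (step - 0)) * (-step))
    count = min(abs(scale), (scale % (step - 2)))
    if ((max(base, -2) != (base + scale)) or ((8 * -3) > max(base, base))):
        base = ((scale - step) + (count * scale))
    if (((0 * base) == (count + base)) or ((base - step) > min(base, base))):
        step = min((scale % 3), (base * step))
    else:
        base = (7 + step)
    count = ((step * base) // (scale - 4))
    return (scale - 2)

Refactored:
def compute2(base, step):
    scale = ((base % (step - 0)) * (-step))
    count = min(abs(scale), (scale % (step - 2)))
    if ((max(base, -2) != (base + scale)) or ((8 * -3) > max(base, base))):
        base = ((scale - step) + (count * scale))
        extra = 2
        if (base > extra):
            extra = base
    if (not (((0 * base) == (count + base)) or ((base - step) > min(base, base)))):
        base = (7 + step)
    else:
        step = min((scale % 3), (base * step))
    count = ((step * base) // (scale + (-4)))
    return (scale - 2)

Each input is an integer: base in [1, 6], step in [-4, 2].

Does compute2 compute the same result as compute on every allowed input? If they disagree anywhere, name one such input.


Behavior is preserved: although comparison usage differs; statement counts differ; constant usage differs; arithmetic usage differs; local variable names differ; boolean connective usage differs; branching structure differs, the outputs never diverge.
Spot check at base=5, step=-4 — compute: scale = -12; count = 0; ((max(base, -2) != (base + scale)) or ((8 * -3) > max(base, base))) -> true; base = -8; (((0 * base) == (count + base)) or ((base - step) > min(base, base))) -> true; step = 0; count = 0; return -14. compute2: scale = -12; count = 0; ((max(base, -2) != (base + scale)) or ((8 * -3) > max(base, base))) -> true; base = -8; extra = 2; (base > extra) -> false; (not (((0 * base) == (count + base)) or ((base - step) > min(base, base)))) -> false; step = 0; count = 0; return -14. Both give -14.
Sweeping the whole domain (42 inputs) finds no disagreement.
verdict: equivalent


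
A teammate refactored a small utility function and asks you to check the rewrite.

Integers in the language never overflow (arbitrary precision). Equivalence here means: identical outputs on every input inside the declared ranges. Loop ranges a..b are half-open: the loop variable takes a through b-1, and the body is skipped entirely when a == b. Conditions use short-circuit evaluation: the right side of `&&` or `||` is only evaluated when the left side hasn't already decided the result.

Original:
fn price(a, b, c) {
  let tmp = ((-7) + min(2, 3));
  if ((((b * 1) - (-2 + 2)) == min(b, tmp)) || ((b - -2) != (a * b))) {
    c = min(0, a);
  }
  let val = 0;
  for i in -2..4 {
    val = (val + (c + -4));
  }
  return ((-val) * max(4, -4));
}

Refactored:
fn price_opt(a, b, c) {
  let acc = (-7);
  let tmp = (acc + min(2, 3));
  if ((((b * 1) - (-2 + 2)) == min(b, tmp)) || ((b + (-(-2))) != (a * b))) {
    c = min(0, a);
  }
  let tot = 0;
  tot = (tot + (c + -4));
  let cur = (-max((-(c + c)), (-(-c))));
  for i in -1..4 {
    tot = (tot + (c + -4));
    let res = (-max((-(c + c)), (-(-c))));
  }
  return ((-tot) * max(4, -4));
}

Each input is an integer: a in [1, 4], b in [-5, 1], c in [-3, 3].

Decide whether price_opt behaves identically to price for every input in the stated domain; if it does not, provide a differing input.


Changes here: min/max/abs usage differs; and statement counts differ; and arithmetic usage differs; and loop structure differs; and local variable names differ; and constant usage differs; the full 196-point sweep finds no disagreement.
verdict: equivalent


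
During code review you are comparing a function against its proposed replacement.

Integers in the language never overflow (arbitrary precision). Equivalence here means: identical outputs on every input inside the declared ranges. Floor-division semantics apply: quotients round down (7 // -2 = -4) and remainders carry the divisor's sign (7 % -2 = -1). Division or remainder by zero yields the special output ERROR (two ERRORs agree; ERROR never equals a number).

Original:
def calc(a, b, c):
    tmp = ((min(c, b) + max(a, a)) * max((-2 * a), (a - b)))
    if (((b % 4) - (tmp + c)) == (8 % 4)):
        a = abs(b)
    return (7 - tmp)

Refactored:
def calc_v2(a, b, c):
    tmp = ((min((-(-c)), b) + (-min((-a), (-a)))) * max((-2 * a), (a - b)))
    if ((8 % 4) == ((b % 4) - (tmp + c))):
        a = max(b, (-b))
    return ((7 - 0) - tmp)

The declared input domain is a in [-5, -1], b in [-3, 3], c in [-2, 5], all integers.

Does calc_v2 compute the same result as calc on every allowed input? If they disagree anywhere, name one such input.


Reading the diff, among the changes: constant usage differs, and min/max/abs usage differs, and arithmetic usage differs.
Tracing a=-4, b=1, c=0: calc: tmp := -32 | (((b % 4) - (tmp + c)) == (8 % 4)): false | result 39 | calc_v2: tmp := -32 | ((8 % 4) == ((b % 4) - (tmp + c))): false | result 39 — matching result 39.
Every one of the 280 inputs gives matching results.
verdict: equivalent


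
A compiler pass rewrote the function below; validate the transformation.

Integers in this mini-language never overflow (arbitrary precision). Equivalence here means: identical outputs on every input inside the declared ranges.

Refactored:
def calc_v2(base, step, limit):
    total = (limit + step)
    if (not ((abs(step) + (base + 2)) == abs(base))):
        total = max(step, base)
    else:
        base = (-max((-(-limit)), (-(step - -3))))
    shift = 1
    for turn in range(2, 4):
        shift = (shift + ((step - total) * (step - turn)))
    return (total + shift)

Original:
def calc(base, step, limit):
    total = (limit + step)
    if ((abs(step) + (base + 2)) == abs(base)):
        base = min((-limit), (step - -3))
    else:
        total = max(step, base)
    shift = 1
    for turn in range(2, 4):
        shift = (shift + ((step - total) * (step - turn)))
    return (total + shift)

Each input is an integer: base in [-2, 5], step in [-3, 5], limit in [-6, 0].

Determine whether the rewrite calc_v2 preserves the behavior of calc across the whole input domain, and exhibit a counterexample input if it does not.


Differences: boolean connective usage differs, min/max/abs usage differs — yet all 504 inputs agree.
verdict: equivalent


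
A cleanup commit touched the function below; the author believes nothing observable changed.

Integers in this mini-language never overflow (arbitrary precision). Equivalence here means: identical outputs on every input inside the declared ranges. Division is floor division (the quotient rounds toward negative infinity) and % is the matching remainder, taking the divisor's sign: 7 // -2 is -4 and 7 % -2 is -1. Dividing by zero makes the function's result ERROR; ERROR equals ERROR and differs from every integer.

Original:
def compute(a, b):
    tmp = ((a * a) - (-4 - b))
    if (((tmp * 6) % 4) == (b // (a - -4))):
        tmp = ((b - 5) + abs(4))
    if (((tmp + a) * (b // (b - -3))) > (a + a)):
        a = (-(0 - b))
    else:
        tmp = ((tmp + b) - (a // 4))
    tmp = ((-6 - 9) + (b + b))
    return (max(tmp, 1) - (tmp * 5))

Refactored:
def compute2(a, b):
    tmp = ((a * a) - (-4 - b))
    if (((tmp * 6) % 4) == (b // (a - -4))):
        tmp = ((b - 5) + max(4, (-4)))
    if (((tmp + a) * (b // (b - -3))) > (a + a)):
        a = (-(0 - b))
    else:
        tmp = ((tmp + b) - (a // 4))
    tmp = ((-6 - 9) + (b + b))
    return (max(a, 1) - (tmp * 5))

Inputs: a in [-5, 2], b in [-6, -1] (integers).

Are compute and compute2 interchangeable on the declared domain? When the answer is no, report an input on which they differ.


Not equivalent: a=2, b=-2 separates them (96 vs 97).
compute: tmp=6, then (((tmp * 6) % 4) == (b // (a - -4))) is false, then (((tmp + a) * (b // (b - -3))) > (a + a)) is false, then tmp=4, then tmp=-19, then returns 96
compute2: tmp=6, then (((tmp * 6) % 4) == (b // (a - -4))) is false, then (((tmp + a) * (b // (b - -3))) > (a + a)) is false, then tmp=4, then tmp=-19, then returns 97
verdict: not equivalent; witness: a=2, b=-2


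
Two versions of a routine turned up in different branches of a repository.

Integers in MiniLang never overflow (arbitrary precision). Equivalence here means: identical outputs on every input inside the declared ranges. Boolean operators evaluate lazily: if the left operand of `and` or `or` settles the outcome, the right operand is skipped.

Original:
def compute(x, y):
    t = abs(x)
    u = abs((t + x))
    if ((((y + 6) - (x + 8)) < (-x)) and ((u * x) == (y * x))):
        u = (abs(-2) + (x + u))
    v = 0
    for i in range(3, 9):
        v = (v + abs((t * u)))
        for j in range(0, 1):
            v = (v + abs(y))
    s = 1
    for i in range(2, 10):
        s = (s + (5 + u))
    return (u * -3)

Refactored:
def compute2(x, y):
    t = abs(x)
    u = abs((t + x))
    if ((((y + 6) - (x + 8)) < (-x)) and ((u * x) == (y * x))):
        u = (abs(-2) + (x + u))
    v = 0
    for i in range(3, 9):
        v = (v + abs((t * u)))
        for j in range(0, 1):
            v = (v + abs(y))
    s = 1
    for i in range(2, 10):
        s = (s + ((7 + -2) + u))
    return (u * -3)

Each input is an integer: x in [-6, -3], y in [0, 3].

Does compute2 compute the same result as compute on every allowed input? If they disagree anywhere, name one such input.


Differences: arithmetic usage differs, constant usage differs — yet all 16 inputs agree.
verdict: equivalent


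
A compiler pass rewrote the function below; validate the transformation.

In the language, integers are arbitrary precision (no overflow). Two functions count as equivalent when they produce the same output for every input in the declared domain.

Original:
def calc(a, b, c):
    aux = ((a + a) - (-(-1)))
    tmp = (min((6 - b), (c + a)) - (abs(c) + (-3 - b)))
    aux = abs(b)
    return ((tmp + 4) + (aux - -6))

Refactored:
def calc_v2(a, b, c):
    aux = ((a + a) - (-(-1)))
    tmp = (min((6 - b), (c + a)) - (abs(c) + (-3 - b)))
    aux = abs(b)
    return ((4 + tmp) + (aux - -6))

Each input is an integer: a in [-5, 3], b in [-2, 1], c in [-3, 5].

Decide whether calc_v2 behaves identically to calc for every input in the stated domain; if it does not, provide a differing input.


The two are interchangeable: same computation, different form, and every declared input agrees.
Spot check at a=-5, b=1, c=3 — calc: aux := -11 | tmp := -1 | aux := 1 | result 10. calc_v2: aux := -11 | tmp := -1 | aux := 1 | result 10. Both give 10.
An exhaustive pass over the 324 declared inputs shows identical outputs.
verdict: equivalent


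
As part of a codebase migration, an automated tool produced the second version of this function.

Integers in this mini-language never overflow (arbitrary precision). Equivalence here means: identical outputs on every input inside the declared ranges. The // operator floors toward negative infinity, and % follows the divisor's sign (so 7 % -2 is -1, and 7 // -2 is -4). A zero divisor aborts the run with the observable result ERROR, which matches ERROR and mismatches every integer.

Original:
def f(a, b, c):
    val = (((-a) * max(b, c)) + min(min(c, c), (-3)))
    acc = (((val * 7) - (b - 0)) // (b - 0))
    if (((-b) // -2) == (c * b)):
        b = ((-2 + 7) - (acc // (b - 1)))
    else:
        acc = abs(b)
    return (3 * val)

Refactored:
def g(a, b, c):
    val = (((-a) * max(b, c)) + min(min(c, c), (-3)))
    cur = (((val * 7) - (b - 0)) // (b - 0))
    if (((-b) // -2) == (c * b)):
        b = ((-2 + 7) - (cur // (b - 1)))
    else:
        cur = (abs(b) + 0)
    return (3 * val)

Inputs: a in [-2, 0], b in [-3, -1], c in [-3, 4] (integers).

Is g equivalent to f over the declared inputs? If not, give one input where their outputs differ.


The two are interchangeable: arithmetic usage differs, local variable names differ, constant usage differs, and every declared input agrees.
Tracing a=-2, b=-3, c=2: f: val := 1 | acc := -4 | (((-b) // -2) == (c * b)): false | acc := 3 | result 3 | g: val := 1 | cur := -4 | (((-b) // -2) == (c * b)): false | cur := 3 | result 3 — matching result 3.
An exhaustive pass over the 72 declared inputs shows identical outputs.
verdict: equivalent


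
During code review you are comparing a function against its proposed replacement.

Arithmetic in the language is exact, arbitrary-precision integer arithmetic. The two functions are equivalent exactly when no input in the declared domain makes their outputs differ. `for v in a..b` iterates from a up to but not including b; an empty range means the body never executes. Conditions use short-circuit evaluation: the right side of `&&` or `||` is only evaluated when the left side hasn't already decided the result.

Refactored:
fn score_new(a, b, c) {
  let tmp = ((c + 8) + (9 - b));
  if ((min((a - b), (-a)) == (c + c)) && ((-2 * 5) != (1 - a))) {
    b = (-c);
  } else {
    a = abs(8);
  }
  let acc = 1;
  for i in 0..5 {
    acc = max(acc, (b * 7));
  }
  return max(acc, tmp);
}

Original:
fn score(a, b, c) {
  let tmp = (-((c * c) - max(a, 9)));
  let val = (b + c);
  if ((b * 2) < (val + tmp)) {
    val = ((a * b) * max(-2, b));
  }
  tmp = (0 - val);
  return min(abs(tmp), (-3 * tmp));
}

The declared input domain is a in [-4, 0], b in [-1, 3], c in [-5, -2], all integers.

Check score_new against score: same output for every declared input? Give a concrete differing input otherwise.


There is a counterexample at a=-4, b=-1, c=-5: -18 on one side, 13 on the other.
score: tmp=-16, then val=-6, then ((b * 2) < (val + tmp)) is false, then tmp=6, then returns -18
score_new: tmp=13, then ((min((a - b), (-a)) == (c + c)) && ((-2 * 5) != (1 - a))) is false, then a=8, then acc=1, then (i=0), then acc=1, then (i=1), then acc=1, then (i=2), then acc=1, then (i=3), then acc=1, then (i=4), then acc=1, then returns 13
verdict: not equivalent; witness: a=-4, b=-1, c=-5


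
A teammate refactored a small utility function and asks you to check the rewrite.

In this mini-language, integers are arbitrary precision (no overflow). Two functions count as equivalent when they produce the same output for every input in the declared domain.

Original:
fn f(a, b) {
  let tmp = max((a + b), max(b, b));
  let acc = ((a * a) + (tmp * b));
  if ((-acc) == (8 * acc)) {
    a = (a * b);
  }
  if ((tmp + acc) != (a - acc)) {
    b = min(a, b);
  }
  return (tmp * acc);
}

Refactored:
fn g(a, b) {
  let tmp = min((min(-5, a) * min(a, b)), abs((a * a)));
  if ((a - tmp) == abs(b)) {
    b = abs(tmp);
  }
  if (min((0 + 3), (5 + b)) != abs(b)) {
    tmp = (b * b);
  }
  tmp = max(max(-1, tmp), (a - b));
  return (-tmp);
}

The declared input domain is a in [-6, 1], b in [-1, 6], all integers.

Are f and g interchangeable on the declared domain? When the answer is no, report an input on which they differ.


Try a=-6, b=-1.
f: tmp := -1 | acc := 37 | ((-acc) == (8 * acc)): false | ((tmp + acc) != (a - acc)): true | b := -6 | result -37
g: tmp := 36 | ((a - tmp) == abs(b)): false | (min((0 + 3), (5 + b)) != abs(b)): true | tmp := 1 | tmp := 1 | result -1
-37 vs -1 — the two versions disagree here.
verdict: not equivalent; witness: a=-6, b=-1


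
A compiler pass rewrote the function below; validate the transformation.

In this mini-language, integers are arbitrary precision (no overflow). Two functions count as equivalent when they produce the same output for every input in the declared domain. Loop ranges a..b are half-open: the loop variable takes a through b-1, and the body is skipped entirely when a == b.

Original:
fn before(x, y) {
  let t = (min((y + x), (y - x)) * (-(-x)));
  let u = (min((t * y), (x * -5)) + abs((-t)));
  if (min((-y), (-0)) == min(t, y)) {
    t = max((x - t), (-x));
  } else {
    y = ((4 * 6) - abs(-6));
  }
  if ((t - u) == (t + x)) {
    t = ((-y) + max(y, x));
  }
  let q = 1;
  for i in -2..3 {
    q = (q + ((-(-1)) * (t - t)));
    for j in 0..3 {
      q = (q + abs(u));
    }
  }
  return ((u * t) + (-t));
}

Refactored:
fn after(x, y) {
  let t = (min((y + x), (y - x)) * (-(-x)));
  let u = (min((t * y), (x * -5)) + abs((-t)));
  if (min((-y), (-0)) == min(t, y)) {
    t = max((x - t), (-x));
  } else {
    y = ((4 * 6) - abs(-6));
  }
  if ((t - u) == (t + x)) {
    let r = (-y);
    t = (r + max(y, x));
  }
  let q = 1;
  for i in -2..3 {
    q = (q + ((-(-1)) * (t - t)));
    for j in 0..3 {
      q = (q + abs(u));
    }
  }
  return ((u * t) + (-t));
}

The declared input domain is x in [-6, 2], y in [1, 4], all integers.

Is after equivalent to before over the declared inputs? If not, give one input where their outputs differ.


Comparing the listings, the differences include: statement counts differ, and local variable names differ.
Spot check at x=1, y=3 — before: t = 2; u = -3; (min((-y), (-0)) == min(t, y)) -> false; y = 18; ((t - u) == (t + x)) -> false; q = 1; [i=-2]; q = 1; [j=0]; q = 4; [j=1]; q = 7; [j=2]; q = 10; [i=-1]; q = 10; [j=0]; q = 13; [j=1]; q = 16; [j=2]; q = 19; [i=0]; q = 19; [j=0]; q = 22; [j=1]; q = 25; [j=2]; q = 28; [i=1]; q = 28; [j=0]; q = 31; [j=1]; q = 34; [j=2]; q = 37; [i=2]; q = 37; [j=0]; q = 40; [j=1]; q = 43; [j=2]; q = 46; return -8. after: t = 2; u = -3; (min((-y), (-0)) == min(t, y)) -> false; y = 18; ((t - u) == (t + x)) -> false; q = 1; [i=-2]; q = 1; [j=0]; q = 4; [j=1]; q = 7; [j=2]; q = 10; [i=-1]; q = 10; [j=0]; q = 13; [j=1]; q = 16; [j=2]; q = 19; [i=0]; q = 19; [j=0]; q = 22; [j=1]; q = 25; [j=2]; q = 28; [i=1]; q = 28; [j=0]; q = 31; [j=1]; q = 34; [j=2]; q = 37; [i=2]; q = 37; [j=0]; q = 40; [j=1]; q = 43; [j=2]; q = 46; return -8. Both give -8.
An exhaustive pass over the 36 declared inputs shows identical outputs.
verdict: equivalent


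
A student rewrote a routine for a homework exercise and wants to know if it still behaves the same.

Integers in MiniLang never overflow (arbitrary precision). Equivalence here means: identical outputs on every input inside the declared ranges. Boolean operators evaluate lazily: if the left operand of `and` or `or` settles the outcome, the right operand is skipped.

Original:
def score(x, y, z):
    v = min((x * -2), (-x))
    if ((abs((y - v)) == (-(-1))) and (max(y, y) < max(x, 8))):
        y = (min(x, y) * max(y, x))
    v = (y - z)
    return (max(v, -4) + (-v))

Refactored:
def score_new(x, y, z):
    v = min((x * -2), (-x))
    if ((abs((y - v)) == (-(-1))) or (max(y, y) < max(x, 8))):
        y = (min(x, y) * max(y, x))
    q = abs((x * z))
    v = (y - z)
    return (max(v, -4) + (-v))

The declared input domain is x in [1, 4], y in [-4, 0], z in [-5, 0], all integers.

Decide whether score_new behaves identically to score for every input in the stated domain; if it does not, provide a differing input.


x=2, y=-4, z=-3 yields 0 from score but 1 from score_new.
verdict: not equivalent; witness: x=2, y=-4, z=-3


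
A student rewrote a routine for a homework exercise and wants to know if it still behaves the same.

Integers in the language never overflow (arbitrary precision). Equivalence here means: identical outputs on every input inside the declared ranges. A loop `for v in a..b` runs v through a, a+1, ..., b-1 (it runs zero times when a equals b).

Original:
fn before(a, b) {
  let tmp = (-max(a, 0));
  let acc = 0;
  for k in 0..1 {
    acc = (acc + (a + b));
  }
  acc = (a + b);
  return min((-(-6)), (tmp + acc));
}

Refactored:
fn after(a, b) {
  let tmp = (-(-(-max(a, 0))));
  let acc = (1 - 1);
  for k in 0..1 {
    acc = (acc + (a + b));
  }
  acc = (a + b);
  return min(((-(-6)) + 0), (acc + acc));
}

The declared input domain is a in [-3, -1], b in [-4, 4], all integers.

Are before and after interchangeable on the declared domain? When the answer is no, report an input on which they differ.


On input a=-3, b=-4, before returns -7 while after returns -14.
verdict: not equivalent; witness: a=-3, b=-4


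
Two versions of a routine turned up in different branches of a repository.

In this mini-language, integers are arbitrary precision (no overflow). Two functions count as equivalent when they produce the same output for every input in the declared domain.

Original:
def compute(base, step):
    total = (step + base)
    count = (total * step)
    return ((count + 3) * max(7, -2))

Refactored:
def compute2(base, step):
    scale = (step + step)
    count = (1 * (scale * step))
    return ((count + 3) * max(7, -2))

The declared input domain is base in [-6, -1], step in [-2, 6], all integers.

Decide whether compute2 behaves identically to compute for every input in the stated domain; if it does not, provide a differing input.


Consider the input base=-6, step=-2.
compute: total = -8; count = 16; return 133
compute2: scale = -4; count = 8; return 77
133 != 77, so the rewrite changes behavior.
verdict: not equivalent; witness: base=-6, step=-2


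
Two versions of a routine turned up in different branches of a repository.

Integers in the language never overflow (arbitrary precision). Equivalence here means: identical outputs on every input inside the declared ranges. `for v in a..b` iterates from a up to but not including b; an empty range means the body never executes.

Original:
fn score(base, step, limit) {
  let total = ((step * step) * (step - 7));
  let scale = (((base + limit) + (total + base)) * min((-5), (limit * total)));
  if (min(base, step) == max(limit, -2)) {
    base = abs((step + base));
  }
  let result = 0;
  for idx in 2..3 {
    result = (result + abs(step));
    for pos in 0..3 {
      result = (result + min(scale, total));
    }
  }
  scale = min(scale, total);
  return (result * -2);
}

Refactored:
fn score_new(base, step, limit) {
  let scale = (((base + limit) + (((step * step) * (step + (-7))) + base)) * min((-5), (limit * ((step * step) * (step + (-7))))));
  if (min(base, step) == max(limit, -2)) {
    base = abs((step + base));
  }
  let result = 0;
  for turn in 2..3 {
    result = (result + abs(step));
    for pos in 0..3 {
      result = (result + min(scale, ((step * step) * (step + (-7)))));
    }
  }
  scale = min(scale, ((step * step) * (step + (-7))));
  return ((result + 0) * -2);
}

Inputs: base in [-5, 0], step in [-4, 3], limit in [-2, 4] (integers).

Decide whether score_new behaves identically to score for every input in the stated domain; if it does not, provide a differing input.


Comparing the listings, the differences include: constant usage differs; and statement counts differ; and arithmetic usage differs; and local variable names differ.
Tracing base=-2, step=0, limit=-2: score: total := 0 | scale := 30 | (min(base, step) == max(limit, -2)): true | base := 2 | result := 0 | iter idx=2: | result := 0 | iter pos=0: | result := 0 | iter pos=1: | result := 0 | iter pos=2: | result := 0 | scale := 0 | result 0 | score_new: scale := 30 | (min(base, step) == max(limit, -2)): true | base := 2 | result := 0 | iter turn=2: | result := 0 | iter pos=0: | result := 0 | iter pos=1: | result := 0 | iter pos=2: | result := 0 | scale := 0 | result 0 — matching result 0.
An exhaustive pass over the 336 declared inputs shows identical outputs.
verdict: equivalent


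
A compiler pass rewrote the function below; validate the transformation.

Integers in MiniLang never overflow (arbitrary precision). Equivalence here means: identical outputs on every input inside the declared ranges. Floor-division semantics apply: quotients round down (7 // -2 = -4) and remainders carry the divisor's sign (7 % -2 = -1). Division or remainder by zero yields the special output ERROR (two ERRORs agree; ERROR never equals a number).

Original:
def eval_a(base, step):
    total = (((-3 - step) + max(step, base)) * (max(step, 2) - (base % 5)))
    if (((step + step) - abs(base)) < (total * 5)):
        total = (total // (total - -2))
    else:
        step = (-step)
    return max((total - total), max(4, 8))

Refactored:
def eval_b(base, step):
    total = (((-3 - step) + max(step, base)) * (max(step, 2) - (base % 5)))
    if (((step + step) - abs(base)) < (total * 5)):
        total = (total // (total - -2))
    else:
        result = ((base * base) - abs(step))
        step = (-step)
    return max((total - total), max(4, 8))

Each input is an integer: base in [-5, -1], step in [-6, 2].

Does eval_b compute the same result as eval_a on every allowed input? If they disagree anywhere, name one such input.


Equivalent — the differences include arithmetic usage differs; also statement counts differ; also local variable names differ; also min/max/abs usage differs, yet no declared input distinguishes the two.
Spot check at base=-5, step=-2 — eval_a: total becomes -6; next (((step + step) - abs(base)) < (total * 5)) evaluates to false; next step becomes 2; next final value 8. eval_b: total becomes -6; next (((step + step) - abs(base)) < (total * 5)) evaluates to false; next result becomes 23; next step becomes 2; next final value 8. Both give 8.
Every one of the 45 inputs gives matching results.
verdict: equivalent


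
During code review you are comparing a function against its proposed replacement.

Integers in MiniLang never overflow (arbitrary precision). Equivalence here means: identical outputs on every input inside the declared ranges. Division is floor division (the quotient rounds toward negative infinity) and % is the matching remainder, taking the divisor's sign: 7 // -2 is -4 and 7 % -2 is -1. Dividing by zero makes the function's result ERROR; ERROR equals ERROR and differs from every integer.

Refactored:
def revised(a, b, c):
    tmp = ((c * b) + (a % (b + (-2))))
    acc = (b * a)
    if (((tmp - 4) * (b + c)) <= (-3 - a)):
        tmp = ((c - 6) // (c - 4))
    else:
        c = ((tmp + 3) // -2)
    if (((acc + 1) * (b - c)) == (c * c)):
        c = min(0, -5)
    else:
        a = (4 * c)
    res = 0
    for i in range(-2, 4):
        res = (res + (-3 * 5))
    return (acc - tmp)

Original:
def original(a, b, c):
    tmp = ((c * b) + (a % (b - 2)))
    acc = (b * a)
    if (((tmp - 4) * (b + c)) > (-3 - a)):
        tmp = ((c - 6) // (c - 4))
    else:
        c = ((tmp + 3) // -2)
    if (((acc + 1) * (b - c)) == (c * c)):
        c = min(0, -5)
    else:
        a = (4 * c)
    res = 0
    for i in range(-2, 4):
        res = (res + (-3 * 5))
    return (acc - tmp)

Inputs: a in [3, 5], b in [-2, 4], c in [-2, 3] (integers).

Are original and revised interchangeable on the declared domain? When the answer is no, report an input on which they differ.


Consider the input a=3, b=-2, c=-2.
original: tmp becomes 3; next acc becomes -6; next (((tmp - 4) * (b + c)) > (-3 - a)) evaluates to true; next tmp becomes 1; next (((acc + 1) * (b - c)) == (c * c)) evaluates to false; next a becomes -8; next res becomes 0; next at i=-2:; next res becomes -15; next at i=-1:; next res becomes -30; next at i=0:; next res becomes -45; next at i=1:; next res becomes -60; next at i=2:; next res becomes -75; next at i=3:; next res becomes -90; next final value -7
revised: tmp becomes 3; next acc becomes -6; next (((tmp - 4) * (b + c)) <= (-3 - a)) evaluates to false; next c becomes -3; next (((acc + 1) * (b - c)) == (c * c)) evaluates to false; next a becomes -12; next res becomes 0; next at i=-2:; next res becomes -15; next at i=-1:; next res becomes -30; next at i=0:; next res becomes -45; next at i=1:; next res becomes -60; next at i=2:; next res becomes -75; next at i=3:; next res becomes -90; next final value -9
-7 against -9: the behavior changed.
verdict: not equivalent; witness: a=3, b=-2, c=-2


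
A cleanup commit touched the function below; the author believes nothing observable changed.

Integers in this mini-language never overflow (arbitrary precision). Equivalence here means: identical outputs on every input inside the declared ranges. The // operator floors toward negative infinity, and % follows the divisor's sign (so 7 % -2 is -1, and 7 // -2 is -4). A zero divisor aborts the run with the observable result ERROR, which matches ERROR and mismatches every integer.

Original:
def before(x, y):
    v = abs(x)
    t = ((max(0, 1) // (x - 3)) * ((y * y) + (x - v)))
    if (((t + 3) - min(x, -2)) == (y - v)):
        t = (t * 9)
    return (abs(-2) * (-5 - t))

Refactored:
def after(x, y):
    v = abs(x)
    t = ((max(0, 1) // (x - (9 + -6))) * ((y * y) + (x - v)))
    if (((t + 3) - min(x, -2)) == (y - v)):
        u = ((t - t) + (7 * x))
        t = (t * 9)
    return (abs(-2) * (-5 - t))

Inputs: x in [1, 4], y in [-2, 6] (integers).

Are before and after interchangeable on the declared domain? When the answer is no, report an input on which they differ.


Beyond behavior-preserving changes, the revision adds an assignment to `u` whose value nothing reads.
One worked example (x=3, y=3) — before: v = 3; division by zero -> ERROR; after: v = 3; division by zero -> ERROR; agreement on ERROR.
Every one of the 36 inputs gives matching results.
verdict: equivalent


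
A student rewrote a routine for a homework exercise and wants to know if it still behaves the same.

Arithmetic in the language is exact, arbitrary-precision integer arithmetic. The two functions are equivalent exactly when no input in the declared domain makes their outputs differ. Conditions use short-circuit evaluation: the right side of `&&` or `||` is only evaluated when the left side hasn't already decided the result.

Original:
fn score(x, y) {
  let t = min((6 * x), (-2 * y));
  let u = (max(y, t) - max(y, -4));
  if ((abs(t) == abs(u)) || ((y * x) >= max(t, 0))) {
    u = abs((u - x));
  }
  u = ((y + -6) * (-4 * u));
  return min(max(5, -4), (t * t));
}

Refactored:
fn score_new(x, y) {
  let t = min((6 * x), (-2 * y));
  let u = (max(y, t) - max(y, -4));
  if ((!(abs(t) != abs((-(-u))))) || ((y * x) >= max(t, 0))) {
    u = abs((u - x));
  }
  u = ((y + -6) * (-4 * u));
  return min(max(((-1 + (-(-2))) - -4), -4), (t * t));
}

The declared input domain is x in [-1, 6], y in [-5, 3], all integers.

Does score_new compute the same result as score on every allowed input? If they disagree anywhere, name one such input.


The two versions differ — the changes include constant usage differs, and comparison usage differs, and boolean connective usage differs, and arithmetic usage differs.
One worked example (x=6, y=-3) — score: t becomes 6; next u becomes 9; next ((abs(t) == abs(u)) || ((y * x) >= max(t, 0))) evaluates to false; next u becomes 324; next final value 5; score_new: t becomes 6; next u becomes 9; next ((!(abs(t) != abs((-(-u))))) || ((y * x) >= max(t, 0))) evaluates to false; next u becomes 324; next final value 5; agreement on 5.
Every one of the 72 inputs gives matching results.
verdict: equivalent


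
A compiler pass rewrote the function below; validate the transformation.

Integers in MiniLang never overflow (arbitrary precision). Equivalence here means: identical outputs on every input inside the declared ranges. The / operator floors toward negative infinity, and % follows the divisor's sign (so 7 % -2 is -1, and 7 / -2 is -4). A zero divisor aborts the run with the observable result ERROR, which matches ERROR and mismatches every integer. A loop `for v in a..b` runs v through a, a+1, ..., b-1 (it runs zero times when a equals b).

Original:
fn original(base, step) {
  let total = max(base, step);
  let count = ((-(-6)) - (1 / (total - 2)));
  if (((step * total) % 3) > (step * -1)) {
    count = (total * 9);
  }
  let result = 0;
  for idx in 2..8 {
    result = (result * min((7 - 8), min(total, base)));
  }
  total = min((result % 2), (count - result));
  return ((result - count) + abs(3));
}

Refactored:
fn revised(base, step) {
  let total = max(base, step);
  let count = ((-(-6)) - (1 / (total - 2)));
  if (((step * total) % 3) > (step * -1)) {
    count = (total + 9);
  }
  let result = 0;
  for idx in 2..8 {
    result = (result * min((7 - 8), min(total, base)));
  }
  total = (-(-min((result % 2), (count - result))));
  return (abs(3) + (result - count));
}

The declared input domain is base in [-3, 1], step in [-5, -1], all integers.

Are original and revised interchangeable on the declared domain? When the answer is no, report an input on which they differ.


At base=1, step=-1: original gives -6, revised gives -7.
verdict: not equivalent; witness: base=1, step=-1


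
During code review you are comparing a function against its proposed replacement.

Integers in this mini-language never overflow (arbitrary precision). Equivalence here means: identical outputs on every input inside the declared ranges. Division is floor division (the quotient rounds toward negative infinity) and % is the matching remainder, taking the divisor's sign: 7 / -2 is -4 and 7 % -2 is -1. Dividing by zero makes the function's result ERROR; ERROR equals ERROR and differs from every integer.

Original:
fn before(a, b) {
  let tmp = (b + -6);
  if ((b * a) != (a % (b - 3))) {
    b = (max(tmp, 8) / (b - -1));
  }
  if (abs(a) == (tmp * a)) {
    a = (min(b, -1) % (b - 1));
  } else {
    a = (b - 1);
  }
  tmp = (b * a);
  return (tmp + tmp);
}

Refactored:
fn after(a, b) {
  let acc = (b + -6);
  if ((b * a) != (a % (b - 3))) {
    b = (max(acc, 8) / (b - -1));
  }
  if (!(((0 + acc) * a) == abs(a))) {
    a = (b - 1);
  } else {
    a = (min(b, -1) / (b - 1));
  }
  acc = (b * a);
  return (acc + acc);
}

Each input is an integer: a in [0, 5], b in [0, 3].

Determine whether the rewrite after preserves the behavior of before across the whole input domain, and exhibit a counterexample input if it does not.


These are not equivalent — on a=0, b=2 the outputs split (0 vs -4).
before: tmp=-4, then ((b * a) != (a % (b - 3))) is false, then (abs(a) == (tmp * a)) is true, then a=0, then tmp=0, then returns 0
after: acc=-4, then ((b * a) != (a % (b - 3))) is false, then (!(((0 + acc) * a) == abs(a))) is false, then a=-1, then acc=-2, then returns -4
verdict: not equivalent; witness: a=0, b=2


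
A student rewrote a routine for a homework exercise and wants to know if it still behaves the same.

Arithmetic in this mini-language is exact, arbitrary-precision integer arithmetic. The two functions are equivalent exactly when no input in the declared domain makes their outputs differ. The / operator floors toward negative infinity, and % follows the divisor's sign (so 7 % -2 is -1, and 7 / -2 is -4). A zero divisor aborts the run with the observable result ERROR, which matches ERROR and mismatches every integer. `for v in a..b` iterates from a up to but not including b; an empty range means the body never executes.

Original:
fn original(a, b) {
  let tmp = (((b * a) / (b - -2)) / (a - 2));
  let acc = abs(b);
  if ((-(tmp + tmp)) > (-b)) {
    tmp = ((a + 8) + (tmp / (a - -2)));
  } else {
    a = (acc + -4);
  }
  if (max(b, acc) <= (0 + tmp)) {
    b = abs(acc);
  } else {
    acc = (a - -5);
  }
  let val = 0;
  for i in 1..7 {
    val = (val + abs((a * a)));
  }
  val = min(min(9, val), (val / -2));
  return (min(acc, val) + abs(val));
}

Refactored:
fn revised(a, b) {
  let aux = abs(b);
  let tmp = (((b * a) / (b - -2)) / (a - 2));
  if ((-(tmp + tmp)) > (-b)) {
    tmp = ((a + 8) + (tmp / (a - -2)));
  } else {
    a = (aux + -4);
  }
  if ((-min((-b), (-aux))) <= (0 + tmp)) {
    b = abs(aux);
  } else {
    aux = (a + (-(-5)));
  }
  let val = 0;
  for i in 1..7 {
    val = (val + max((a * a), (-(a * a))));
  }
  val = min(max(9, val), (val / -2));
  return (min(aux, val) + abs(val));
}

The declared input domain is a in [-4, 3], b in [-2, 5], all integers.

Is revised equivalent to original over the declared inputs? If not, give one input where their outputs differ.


The suspicious edit (`min(9, val)` became `max(9, val)`) never changes the result for any input inside the declared domain; all 64 inputs agree.
verdict: equivalent
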